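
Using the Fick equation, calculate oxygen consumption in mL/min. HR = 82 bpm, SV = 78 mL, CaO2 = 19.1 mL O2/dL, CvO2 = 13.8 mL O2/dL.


CO = HR*SV = 82*78/1000 = 6.396 L/min
a-v O2 diff = 19.1 - 13.8 = 5.3 mL/dL
VO2 = CO * (CaO2-CvO2) * 10 dL/L
VO2 = 6.396 * 5.3 * 10
VO2 = 339 mL/min


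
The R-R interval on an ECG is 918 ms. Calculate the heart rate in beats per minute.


HR = 60 / RR_interval(s)
RR = 918 ms = 0.918 s
HR = 60 / 0.918 = 65.36 bpm


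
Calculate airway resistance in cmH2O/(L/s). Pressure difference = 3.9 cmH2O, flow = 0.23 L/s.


R = dP / flow
R = 3.9 / 0.23
R = 16.96 cmH2O/(L/s)


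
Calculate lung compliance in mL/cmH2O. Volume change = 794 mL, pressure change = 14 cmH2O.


C = dV / dP
C = 794 / 14
C = 56.71 mL/cmH2O


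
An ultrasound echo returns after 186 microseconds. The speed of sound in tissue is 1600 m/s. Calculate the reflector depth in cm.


depth = c * t / 2
t = 186 us = 1.8600e-04 s
depth = 1600 * 1.8600e-04 / 2
depth = 0.1488 m = 14.88 cm


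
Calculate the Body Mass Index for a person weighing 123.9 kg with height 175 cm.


BMI = weight / height^2
height = 175 cm = 1.75 m
BMI = 123.9 / 1.75^2
BMI = 40.46 kg/m^2


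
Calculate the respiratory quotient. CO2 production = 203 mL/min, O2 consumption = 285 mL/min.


RQ = VCO2 / VO2
RQ = 203 / 285
RQ = 0.7123


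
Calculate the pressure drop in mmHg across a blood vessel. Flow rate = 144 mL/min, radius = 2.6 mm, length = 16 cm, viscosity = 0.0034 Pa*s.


dP = 8*mu*L*Q / (pi*r^4)
Q = 144 mL/min = 2.4e-06 m^3/s
dP = 72.754 Pa = 72.754 / 133.322 mmHg = 0.5457 mmHg


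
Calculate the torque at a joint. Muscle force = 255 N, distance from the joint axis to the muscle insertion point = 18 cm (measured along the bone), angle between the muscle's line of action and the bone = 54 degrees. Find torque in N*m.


Torque = F * d * sin(theta)   (moment arm = d*sin(theta))
d = 18 cm = 0.18 m
Torque = 255 * 0.18 * sin(54)
Torque = 37.13 N*m


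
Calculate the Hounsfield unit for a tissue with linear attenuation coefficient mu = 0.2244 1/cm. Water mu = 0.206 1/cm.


HU = ((mu_tissue - mu_water) / mu_water) * 1000
HU = ((0.2244 - 0.206) / 0.206) * 1000
HU = 89.32


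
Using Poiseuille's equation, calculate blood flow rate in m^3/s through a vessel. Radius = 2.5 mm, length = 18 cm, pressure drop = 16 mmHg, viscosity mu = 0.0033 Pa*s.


Q = pi*r^4*dP / (8*mu*L)
r = 0.0025 m, L = 0.18 m
dP = 16 mmHg = 2133.152 Pa
Q = 5.5088e-05 m^3/s


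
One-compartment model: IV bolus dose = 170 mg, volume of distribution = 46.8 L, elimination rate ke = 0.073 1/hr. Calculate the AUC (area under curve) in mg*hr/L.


C0 = Dose/Vd = 170/46.8 = 3.63248 mg/L
AUC = C0/ke = 3.63248/0.073
AUC = 49.76 mg*hr/L


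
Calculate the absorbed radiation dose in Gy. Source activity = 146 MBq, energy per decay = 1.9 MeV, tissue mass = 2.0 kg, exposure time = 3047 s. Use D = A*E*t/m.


A = 146 MBq = 1.4600e+08 Bq
E = 1.9 MeV = 3.0438e-13 J
D = A*E*t/m = 1.4600e+08*3.0438e-13*3047/2.0
D = 0.0677 Gy


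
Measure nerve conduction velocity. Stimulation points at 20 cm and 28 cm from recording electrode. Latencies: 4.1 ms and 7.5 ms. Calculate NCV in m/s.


Distance = (28 - 20) / 100 = 0.08 m
dt = (7.5 - 4.1) / 1000 = 0.0034 s
NCV = dist / dt = 23.53 m/s


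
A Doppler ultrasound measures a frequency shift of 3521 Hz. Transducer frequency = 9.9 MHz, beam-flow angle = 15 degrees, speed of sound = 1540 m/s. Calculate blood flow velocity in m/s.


v = fd * c / (2 * f0 * cos(theta))
v = 3521 * 1540 / (2 * 9.9000e+06 * cos(15))
v = 0.2835 m/s


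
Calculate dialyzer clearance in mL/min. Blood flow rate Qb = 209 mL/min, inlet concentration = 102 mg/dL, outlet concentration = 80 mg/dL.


K = Qb * (Cb_in - Cb_out) / Cb_in
K = 209 * (102 - 80) / 102
K = 45.08 mL/min


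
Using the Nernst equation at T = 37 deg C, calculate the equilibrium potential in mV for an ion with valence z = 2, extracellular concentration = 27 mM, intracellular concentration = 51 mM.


E = (RT/(zF)) * ln(C_out/C_in)
T = 37 + 273.15 = 310.15 K
E = (8.314 * 310.15 / (2 * 96485)) * ln(27/51)
E = -8.498 mV


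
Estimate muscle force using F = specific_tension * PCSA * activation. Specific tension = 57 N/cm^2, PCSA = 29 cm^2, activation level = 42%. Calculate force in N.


F = sigma * PCSA * activation
F = 57 * 29 * 0.42
F = 694.3 N


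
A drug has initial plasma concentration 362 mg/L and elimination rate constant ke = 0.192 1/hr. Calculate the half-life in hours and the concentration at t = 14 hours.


t_half = ln(2) / ke = 0.693147 / 0.192 = 3.61 hr
C(t) = C0 * exp(-ke*t) = 362 * exp(-0.192*14)
C(14) = 24.62 mg/L


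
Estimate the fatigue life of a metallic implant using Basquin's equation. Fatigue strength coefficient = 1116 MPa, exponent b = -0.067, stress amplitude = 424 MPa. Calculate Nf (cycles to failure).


sigma_a = sigma_f' * (2Nf)^b
2Nf = (sigma_a/sigma_f')^(1/b)
2Nf = (424/1116)^(1/-0.067)
2Nf = 1875467.4
Nf = 9.377e+05


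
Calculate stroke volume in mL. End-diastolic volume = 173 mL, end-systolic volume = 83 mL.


SV = EDV - ESV
SV = 173 - 83
SV = 90 mL


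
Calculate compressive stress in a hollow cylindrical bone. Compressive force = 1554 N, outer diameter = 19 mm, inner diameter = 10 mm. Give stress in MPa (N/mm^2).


A = pi*(r_o^2 - r_i^2)
r_o = 9.5 mm, r_i = 5 mm
A = 204.989 mm^2
sigma = F/A = 1554 / 204.989
sigma = 7.581 MPa


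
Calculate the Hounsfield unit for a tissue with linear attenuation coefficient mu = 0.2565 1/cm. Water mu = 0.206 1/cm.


HU = ((mu_tissue - mu_water) / mu_water) * 1000
HU = ((0.2565 - 0.206) / 0.206) * 1000
HU = 245.1


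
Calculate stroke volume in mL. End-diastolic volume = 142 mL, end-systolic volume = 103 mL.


SV = EDV - ESV
SV = 142 - 103
SV = 39 mL


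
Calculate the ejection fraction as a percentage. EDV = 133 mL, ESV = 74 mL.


SV = EDV - ESV = 133 - 74 = 59 mL
EF = SV/EDV * 100 = 59/133 * 100
EF = 44.36%


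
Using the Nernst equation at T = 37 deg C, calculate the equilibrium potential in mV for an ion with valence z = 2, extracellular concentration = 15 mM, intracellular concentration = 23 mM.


E = (RT/(zF)) * ln(C_out/C_in)
T = 37 + 273.15 = 310.15 K
E = (8.314 * 310.15 / (2 * 96485)) * ln(15/23)
E = -5.712 mV


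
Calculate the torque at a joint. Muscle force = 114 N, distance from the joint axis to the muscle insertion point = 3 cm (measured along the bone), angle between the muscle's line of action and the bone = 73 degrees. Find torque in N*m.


Torque = F * d * sin(theta)   (moment arm = d*sin(theta))
d = 3 cm = 0.03 m
Torque = 114 * 0.03 * sin(73)
Torque = 3.271 N*m


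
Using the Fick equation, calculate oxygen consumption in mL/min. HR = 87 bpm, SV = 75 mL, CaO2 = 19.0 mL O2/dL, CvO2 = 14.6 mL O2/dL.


CO = HR*SV = 87*75/1000 = 6.525 L/min
a-v O2 diff = 19.0 - 14.6 = 4.4 mL/dL
VO2 = CO * (CaO2-CvO2) * 10 dL/L
VO2 = 6.525 * 4.4 * 10
VO2 = 287.1 mL/min


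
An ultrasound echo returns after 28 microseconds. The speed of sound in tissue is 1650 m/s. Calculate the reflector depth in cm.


depth = c * t / 2
t = 28 us = 2.8000e-05 s
depth = 1650 * 2.8000e-05 / 2
depth = 0.0231 m = 2.31 cm


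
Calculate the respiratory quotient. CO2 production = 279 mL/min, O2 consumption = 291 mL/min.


RQ = VCO2 / VO2
RQ = 279 / 291
RQ = 0.9588


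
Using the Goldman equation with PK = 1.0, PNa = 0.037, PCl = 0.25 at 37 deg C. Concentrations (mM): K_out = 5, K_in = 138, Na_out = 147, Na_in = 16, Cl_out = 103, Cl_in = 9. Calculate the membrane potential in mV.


Vm = (RT/F)*ln((PK*Ko + PNa*Nao + PCl*Cli)/(PK*Ki + PNa*Nai + PCl*Clo))
Numer = 12.689, Denom = 164.342
Vm = -68.45 mV


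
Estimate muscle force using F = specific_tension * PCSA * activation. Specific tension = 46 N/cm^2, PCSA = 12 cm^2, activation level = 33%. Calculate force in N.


F = sigma * PCSA * activation
F = 46 * 12 * 0.33
F = 182.2 N


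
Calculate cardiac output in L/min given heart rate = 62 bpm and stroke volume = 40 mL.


CO = HR * SV
CO = 62 * 40 / 1000
CO = 2.48 L/min


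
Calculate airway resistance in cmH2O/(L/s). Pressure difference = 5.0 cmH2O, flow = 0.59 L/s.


R = dP / flow
R = 5.0 / 0.59
R = 8.475 cmH2O/(L/s)


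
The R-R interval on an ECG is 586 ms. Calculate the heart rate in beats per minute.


HR = 60 / RR_interval(s)
RR = 586 ms = 0.586 s
HR = 60 / 0.586 = 102.4 bpm


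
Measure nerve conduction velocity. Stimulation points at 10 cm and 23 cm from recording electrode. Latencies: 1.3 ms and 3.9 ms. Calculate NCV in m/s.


Distance = (23 - 10) / 100 = 0.13 m
dt = (3.9 - 1.3) / 1000 = 0.0026 s
NCV = dist / dt = 50 m/s


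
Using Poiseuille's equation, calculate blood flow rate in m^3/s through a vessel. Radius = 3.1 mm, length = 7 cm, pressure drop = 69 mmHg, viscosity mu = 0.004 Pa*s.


Q = pi*r^4*dP / (8*mu*L)
r = 0.0031 m, L = 0.07 m
dP = 69 mmHg = 9199.218 Pa
Q = 0.001192 m^3/s


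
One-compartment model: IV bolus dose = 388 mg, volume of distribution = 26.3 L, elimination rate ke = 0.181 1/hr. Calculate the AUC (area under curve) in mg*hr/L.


C0 = Dose/Vd = 388/26.3 = 14.7529 mg/L
AUC = C0/ke = 14.7529/0.181
AUC = 81.51 mg*hr/L


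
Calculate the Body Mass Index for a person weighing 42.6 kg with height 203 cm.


BMI = weight / height^2
height = 203 cm = 2.03 m
BMI = 42.6 / 2.03^2
BMI = 10.34 kg/m^2


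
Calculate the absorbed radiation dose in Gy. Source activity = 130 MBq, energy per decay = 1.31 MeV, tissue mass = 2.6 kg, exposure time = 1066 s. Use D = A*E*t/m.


A = 130 MBq = 1.3000e+08 Bq
E = 1.31 MeV = 2.09862e-13 J
D = A*E*t/m = 1.3000e+08*2.09862e-13*1066/2.6
D = 0.01119 Gy


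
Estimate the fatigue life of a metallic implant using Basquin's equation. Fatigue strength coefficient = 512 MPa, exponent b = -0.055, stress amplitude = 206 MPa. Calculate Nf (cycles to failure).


sigma_a = sigma_f' * (2Nf)^b
2Nf = (sigma_a/sigma_f')^(1/b)
2Nf = (206/512)^(1/-0.055)
2Nf = 15457553
Nf = 7.7288e+06


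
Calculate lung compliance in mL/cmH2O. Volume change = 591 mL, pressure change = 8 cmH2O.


C = dV / dP
C = 591 / 8
C = 73.88 mL/cmH2O


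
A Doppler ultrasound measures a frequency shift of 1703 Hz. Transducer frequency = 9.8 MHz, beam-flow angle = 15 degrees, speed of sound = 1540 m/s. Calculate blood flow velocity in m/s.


v = fd * c / (2 * f0 * cos(theta))
v = 1703 * 1540 / (2 * 9.8000e+06 * cos(15))
v = 0.1385 m/s


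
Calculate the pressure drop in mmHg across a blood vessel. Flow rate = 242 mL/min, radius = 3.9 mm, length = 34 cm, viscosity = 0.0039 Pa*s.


dP = 8*mu*L*Q / (pi*r^4)
Q = 242 mL/min = 4.03333e-06 m^3/s
dP = 58.8693 Pa = 58.8693 / 133.322 mmHg = 0.4416 mmHg


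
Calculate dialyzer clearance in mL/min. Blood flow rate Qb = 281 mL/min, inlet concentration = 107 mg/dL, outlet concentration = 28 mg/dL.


K = Qb * (Cb_in - Cb_out) / Cb_in
K = 281 * (107 - 28) / 107
K = 207.5 mL/min


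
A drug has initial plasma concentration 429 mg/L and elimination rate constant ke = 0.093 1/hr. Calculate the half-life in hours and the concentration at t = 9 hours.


t_half = ln(2) / ke = 0.693147 / 0.093 = 7.453 hr
C(t) = C0 * exp(-ke*t) = 429 * exp(-0.093*9)
C(9) = 185.8 mg/L


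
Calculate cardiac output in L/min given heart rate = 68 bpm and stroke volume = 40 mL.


CO = HR * SV
CO = 68 * 40 / 1000
CO = 2.72 L/min


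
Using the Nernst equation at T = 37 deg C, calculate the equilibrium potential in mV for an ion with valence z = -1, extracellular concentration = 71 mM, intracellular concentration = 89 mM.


E = (RT/(zF)) * ln(C_out/C_in)
T = 37 + 273.15 = 310.15 K
E = (8.314 * 310.15 / (-1 * 96485)) * ln(71/89)
E = 6.039 mV


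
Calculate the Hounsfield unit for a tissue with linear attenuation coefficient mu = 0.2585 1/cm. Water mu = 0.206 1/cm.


HU = ((mu_tissue - mu_water) / mu_water) * 1000
HU = ((0.2585 - 0.206) / 0.206) * 1000
HU = 254.9


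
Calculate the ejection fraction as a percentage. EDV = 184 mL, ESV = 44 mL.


SV = EDV - ESV = 184 - 44 = 140 mL
EF = SV/EDV * 100 = 140/184 * 100
EF = 76.09%


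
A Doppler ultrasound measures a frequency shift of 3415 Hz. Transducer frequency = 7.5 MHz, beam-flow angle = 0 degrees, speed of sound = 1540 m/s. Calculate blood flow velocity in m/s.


v = fd * c / (2 * f0 * cos(theta))
v = 3415 * 1540 / (2 * 7.5000e+06 * cos(0))
v = 0.3506 m/s


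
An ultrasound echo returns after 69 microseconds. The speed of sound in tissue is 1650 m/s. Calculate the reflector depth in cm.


depth = c * t / 2
t = 69 us = 6.9000e-05 s
depth = 1650 * 6.9000e-05 / 2
depth = 0.056925 m = 5.6925 cm


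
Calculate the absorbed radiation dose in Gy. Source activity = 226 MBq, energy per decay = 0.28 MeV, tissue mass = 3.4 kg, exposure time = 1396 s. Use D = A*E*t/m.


A = 226 MBq = 2.2600e+08 Bq
E = 0.28 MeV = 4.4856e-14 J
D = A*E*t/m = 2.2600e+08*4.4856e-14*1396/3.4
D = 0.004162 Gy


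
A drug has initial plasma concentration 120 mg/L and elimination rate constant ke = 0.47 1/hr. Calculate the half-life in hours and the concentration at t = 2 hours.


t_half = ln(2) / ke = 0.693147 / 0.47 = 1.475 hr
C(t) = C0 * exp(-ke*t) = 120 * exp(-0.47*2)
C(2) = 46.88 mg/L


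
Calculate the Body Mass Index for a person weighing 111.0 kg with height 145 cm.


BMI = weight / height^2
height = 145 cm = 1.45 m
BMI = 111.0 / 1.45^2
BMI = 52.79 kg/m^2


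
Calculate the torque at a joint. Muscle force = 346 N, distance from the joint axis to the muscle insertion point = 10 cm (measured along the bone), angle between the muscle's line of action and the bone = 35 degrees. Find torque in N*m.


Torque = F * d * sin(theta)   (moment arm = d*sin(theta))
d = 10 cm = 0.1 m
Torque = 346 * 0.1 * sin(35)
Torque = 19.85 N*m


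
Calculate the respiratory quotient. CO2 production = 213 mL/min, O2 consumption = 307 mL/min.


RQ = VCO2 / VO2
RQ = 213 / 307
RQ = 0.6938


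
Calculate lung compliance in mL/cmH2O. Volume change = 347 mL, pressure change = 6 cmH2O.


C = dV / dP
C = 347 / 6
C = 57.83 mL/cmH2O


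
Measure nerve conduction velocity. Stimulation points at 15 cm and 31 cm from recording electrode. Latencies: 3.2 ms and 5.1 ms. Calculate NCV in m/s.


Distance = (31 - 15) / 100 = 0.16 m
dt = (5.1 - 3.2) / 1000 = 0.0019 s
NCV = dist / dt = 84.21 m/s


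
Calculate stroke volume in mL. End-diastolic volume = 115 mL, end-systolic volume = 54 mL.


SV = EDV - ESV
SV = 115 - 54
SV = 61 mL


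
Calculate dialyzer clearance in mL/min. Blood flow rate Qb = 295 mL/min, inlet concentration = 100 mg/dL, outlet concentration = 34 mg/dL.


K = Qb * (Cb_in - Cb_out) / Cb_in
K = 295 * (100 - 34) / 100
K = 194.7 mL/min


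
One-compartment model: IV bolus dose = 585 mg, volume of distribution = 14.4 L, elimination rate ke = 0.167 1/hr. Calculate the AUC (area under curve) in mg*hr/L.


C0 = Dose/Vd = 585/14.4 = 40.625 mg/L
AUC = C0/ke = 40.625/0.167
AUC = 243.3 mg*hr/L


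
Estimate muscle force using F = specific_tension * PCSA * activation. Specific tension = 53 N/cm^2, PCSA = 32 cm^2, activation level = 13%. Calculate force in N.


F = sigma * PCSA * activation
F = 53 * 32 * 0.13
F = 220.5 N


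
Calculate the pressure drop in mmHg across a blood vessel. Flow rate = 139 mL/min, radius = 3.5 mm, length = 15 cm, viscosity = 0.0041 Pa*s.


dP = 8*mu*L*Q / (pi*r^4)
Q = 139 mL/min = 2.31667e-06 m^3/s
dP = 24.1773 Pa = 24.1773 / 133.322 mmHg = 0.1813 mmHg


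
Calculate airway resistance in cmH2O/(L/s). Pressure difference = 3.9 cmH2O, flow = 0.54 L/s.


R = dP / flow
R = 3.9 / 0.54
R = 7.222 cmH2O/(L/s)


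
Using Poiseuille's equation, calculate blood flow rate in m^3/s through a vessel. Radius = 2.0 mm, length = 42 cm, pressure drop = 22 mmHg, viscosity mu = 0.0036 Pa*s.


Q = pi*r^4*dP / (8*mu*L)
r = 0.002 m, L = 0.42 m
dP = 22 mmHg = 2933.084 Pa
Q = 1.2189e-05 m^3/s


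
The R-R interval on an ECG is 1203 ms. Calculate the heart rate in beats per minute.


HR = 60 / RR_interval(s)
RR = 1203 ms = 1.203 s
HR = 60 / 1.203 = 49.88 bpm


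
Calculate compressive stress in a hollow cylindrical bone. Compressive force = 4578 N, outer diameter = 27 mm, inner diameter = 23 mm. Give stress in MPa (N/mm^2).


A = pi*(r_o^2 - r_i^2)
r_o = 13.5 mm, r_i = 11.5 mm
A = 157.08 mm^2
sigma = F/A = 4578 / 157.08
sigma = 29.14 MPa


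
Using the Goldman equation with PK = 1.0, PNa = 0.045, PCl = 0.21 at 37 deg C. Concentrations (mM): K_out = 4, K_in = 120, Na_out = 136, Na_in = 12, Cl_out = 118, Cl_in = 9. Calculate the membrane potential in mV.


Vm = (RT/F)*ln((PK*Ko + PNa*Nao + PCl*Cli)/(PK*Ki + PNa*Nai + PCl*Clo))
Numer = 12.01, Denom = 145.32
Vm = -66.63 mV


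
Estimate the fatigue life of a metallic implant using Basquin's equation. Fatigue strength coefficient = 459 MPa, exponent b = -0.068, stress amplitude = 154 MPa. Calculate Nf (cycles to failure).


sigma_a = sigma_f' * (2Nf)^b
2Nf = (sigma_a/sigma_f')^(1/b)
2Nf = (154/459)^(1/-0.068)
2Nf = 9438040.4
Nf = 4.7190e+06


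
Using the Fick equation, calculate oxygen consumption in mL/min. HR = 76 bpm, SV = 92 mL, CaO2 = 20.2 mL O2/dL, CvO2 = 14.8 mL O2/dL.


CO = HR*SV = 76*92/1000 = 6.992 L/min
a-v O2 diff = 20.2 - 14.8 = 5.4 mL/dL
VO2 = CO * (CaO2-CvO2) * 10 dL/L
VO2 = 6.992 * 5.4 * 10
VO2 = 377.6 mL/min


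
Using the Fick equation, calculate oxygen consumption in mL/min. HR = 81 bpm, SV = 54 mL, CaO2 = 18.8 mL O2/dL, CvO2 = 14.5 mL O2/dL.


CO = HR*SV = 81*54/1000 = 4.374 L/min
a-v O2 diff = 18.8 - 14.5 = 4.3 mL/dL
VO2 = CO * (CaO2-CvO2) * 10 dL/L
VO2 = 4.374 * 4.3 * 10
VO2 = 188.1 mL/min


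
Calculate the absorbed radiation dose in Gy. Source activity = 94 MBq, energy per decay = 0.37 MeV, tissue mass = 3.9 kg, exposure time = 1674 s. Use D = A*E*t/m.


A = 94 MBq = 9.4000e+07 Bq
E = 0.37 MeV = 5.9274e-14 J
D = A*E*t/m = 9.4000e+07*5.9274e-14*1674/3.9
D = 0.002392 Gy


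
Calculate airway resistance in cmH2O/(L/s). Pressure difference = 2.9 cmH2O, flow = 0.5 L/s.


R = dP / flow
R = 2.9 / 0.5
R = 5.8 cmH2O/(L/s)


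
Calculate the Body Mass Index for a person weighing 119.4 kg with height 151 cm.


BMI = weight / height^2
height = 151 cm = 1.51 m
BMI = 119.4 / 1.51^2
BMI = 52.37 kg/m^2


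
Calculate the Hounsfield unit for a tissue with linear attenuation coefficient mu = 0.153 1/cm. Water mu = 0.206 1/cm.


HU = ((mu_tissue - mu_water) / mu_water) * 1000
HU = ((0.153 - 0.206) / 0.206) * 1000
HU = -257.3


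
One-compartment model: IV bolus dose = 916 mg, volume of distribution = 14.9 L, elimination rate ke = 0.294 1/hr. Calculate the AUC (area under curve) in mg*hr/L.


C0 = Dose/Vd = 916/14.9 = 61.4765 mg/L
AUC = C0/ke = 61.4765/0.294
AUC = 209.1 mg*hr/L


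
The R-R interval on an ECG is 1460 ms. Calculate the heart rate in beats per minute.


HR = 60 / RR_interval(s)
RR = 1460 ms = 1.46 s
HR = 60 / 1.46 = 41.1 bpm


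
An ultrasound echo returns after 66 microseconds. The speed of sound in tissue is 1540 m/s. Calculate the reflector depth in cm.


depth = c * t / 2
t = 66 us = 6.6000e-05 s
depth = 1540 * 6.6000e-05 / 2
depth = 0.05082 m = 5.082 cm


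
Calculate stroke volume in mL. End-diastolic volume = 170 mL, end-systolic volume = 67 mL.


SV = EDV - ESV
SV = 170 - 67
SV = 103 mL


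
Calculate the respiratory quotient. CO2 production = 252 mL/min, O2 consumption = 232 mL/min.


RQ = VCO2 / VO2
RQ = 252 / 232
RQ = 1.086


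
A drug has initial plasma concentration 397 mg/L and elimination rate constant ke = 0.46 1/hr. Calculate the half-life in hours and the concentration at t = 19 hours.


t_half = ln(2) / ke = 0.693147 / 0.46 = 1.507 hr
C(t) = C0 * exp(-ke*t) = 397 * exp(-0.46*19)
C(19) = 0.06354 mg/L


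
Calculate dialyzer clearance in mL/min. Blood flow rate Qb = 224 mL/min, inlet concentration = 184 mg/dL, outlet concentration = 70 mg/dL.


K = Qb * (Cb_in - Cb_out) / Cb_in
K = 224 * (184 - 70) / 184
K = 138.8 mL/min


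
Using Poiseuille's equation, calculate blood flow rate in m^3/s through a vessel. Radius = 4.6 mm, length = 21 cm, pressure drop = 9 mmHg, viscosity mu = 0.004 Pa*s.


Q = pi*r^4*dP / (8*mu*L)
r = 0.0046 m, L = 0.21 m
dP = 9 mmHg = 1199.898 Pa
Q = 2.5116e-04 m^3/s


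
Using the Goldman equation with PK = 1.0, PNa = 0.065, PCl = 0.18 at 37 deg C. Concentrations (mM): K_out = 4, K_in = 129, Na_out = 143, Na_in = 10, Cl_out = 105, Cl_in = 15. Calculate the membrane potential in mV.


Vm = (RT/F)*ln((PK*Ko + PNa*Nao + PCl*Cli)/(PK*Ki + PNa*Nai + PCl*Clo))
Numer = 15.995, Denom = 148.55
Vm = -59.56 mV


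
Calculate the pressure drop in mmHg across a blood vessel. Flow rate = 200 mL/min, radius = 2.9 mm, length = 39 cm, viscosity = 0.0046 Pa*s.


dP = 8*mu*L*Q / (pi*r^4)
Q = 200 mL/min = 3.33333e-06 m^3/s
dP = 215.302 Pa = 215.302 / 133.322 mmHg = 1.615 mmHg


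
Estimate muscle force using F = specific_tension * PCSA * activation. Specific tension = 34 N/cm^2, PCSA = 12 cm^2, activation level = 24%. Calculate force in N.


F = sigma * PCSA * activation
F = 34 * 12 * 0.24
F = 97.92 N


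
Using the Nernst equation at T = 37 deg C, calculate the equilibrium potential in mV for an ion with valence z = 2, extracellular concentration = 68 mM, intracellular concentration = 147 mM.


E = (RT/(zF)) * ln(C_out/C_in)
T = 37 + 273.15 = 310.15 K
E = (8.314 * 310.15 / (2 * 96485)) * ln(68/147)
E = -10.3 mV


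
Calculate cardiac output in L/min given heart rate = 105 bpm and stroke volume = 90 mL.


CO = HR * SV
CO = 105 * 90 / 1000
CO = 9.45 L/min


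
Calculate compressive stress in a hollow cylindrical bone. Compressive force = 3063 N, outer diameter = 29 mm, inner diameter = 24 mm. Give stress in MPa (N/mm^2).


A = pi*(r_o^2 - r_i^2)
r_o = 14.5 mm, r_i = 12 mm
A = 208.131 mm^2
sigma = F/A = 3063 / 208.131
sigma = 14.72 MPa


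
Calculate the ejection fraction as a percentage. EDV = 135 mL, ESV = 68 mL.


SV = EDV - ESV = 135 - 68 = 67 mL
EF = SV/EDV * 100 = 67/135 * 100
EF = 49.63%


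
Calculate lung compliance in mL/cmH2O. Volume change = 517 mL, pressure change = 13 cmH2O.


C = dV / dP
C = 517 / 13
C = 39.77 mL/cmH2O


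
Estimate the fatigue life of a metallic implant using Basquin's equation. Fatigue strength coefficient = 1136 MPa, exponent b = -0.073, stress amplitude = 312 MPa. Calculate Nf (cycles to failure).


sigma_a = sigma_f' * (2Nf)^b
2Nf = (sigma_a/sigma_f')^(1/b)
2Nf = (312/1136)^(1/-0.073)
2Nf = 48752445
Nf = 2.4376e+07


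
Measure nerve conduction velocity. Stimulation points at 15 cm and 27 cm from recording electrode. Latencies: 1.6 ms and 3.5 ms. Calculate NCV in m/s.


Distance = (27 - 15) / 100 = 0.12 m
dt = (3.5 - 1.6) / 1000 = 0.0019 s
NCV = dist / dt = 63.16 m/s


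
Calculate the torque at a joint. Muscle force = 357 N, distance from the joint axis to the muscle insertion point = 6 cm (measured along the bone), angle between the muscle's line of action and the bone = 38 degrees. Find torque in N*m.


Torque = F * d * sin(theta)   (moment arm = d*sin(theta))
d = 6 cm = 0.06 m
Torque = 357 * 0.06 * sin(38)
Torque = 13.19 N*m


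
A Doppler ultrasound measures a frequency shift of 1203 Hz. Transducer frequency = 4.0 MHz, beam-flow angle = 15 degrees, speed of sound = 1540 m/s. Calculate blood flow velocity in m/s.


v = fd * c / (2 * f0 * cos(theta))
v = 1203 * 1540 / (2 * 4.0000e+06 * cos(15))
v = 0.2397 m/s


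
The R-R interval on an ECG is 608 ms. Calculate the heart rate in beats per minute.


HR = 60 / RR_interval(s)
RR = 608 ms = 0.608 s
HR = 60 / 0.608 = 98.68 bpm


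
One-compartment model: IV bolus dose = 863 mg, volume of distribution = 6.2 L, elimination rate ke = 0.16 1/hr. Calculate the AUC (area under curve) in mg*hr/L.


C0 = Dose/Vd = 863/6.2 = 139.194 mg/L
AUC = C0/ke = 139.194/0.16
AUC = 870 mg*hr/L


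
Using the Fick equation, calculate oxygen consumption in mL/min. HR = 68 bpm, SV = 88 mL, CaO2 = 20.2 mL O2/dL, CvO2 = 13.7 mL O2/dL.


CO = HR*SV = 68*88/1000 = 5.984 L/min
a-v O2 diff = 20.2 - 13.7 = 6.5 mL/dL
VO2 = CO * (CaO2-CvO2) * 10 dL/L
VO2 = 5.984 * 6.5 * 10
VO2 = 389 mL/min


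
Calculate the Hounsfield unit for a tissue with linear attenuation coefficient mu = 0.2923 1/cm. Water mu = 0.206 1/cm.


HU = ((mu_tissue - mu_water) / mu_water) * 1000
HU = ((0.2923 - 0.206) / 0.206) * 1000
HU = 418.9


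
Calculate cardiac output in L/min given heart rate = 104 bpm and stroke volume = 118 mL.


CO = HR * SV
CO = 104 * 118 / 1000
CO = 12.27 L/min


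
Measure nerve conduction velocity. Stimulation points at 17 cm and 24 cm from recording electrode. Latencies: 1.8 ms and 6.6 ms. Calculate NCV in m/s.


Distance = (24 - 17) / 100 = 0.07 m
dt = (6.6 - 1.8) / 1000 = 0.0048 s
NCV = dist / dt = 14.58 m/s


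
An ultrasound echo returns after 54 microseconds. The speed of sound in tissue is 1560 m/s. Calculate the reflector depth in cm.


depth = c * t / 2
t = 54 us = 5.4000e-05 s
depth = 1560 * 5.4000e-05 / 2
depth = 0.04212 m = 4.212 cm


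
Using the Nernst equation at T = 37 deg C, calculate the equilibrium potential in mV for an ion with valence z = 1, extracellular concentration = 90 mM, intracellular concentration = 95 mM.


E = (RT/(zF)) * ln(C_out/C_in)
T = 37 + 273.15 = 310.15 K
E = (8.314 * 310.15 / (1 * 96485)) * ln(90/95)
E = -1.445 mV


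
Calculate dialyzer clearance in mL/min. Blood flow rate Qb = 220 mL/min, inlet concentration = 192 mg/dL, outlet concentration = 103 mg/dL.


K = Qb * (Cb_in - Cb_out) / Cb_in
K = 220 * (192 - 103) / 192
K = 102 mL/min


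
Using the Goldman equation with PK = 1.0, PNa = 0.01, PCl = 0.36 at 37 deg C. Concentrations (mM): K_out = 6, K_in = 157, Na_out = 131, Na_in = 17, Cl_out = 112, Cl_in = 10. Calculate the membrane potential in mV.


Vm = (RT/F)*ln((PK*Ko + PNa*Nao + PCl*Cli)/(PK*Ki + PNa*Nai + PCl*Clo))
Numer = 10.91, Denom = 197.49
Vm = -77.4 mV


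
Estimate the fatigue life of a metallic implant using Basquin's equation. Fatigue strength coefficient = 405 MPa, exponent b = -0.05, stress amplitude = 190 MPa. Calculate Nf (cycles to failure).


sigma_a = sigma_f' * (2Nf)^b
2Nf = (sigma_a/sigma_f')^(1/b)
2Nf = (190/405)^(1/-0.05)
2Nf = 3749975.6
Nf = 1.8750e+06


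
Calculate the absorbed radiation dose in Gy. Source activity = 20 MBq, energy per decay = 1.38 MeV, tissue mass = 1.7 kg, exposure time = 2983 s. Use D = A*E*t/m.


A = 20 MBq = 2.0000e+07 Bq
E = 1.38 MeV = 2.21076e-13 J
D = A*E*t/m = 2.0000e+07*2.21076e-13*2983/1.7
D = 0.007758 Gy


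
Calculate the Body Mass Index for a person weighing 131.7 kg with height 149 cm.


BMI = weight / height^2
height = 149 cm = 1.49 m
BMI = 131.7 / 1.49^2
BMI = 59.32 kg/m^2


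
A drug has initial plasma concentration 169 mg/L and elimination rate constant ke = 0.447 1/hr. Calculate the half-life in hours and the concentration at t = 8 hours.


t_half = ln(2) / ke = 0.693147 / 0.447 = 1.551 hr
C(t) = C0 * exp(-ke*t) = 169 * exp(-0.447*8)
C(8) = 4.73 mg/L


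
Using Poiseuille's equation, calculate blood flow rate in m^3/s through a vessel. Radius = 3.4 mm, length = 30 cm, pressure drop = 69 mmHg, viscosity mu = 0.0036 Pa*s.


Q = pi*r^4*dP / (8*mu*L)
r = 0.0034 m, L = 0.3 m
dP = 69 mmHg = 9199.218 Pa
Q = 4.4700e-04 m^3/s


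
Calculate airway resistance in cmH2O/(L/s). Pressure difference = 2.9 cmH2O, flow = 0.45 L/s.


R = dP / flow
R = 2.9 / 0.45
R = 6.444 cmH2O/(L/s)


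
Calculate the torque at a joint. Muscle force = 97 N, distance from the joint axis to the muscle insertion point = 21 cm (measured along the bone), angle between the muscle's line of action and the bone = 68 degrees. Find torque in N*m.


Torque = F * d * sin(theta)   (moment arm = d*sin(theta))
d = 21 cm = 0.21 m
Torque = 97 * 0.21 * sin(68)
Torque = 18.89 N*m


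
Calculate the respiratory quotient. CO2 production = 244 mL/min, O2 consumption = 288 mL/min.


RQ = VCO2 / VO2
RQ = 244 / 288
RQ = 0.8472


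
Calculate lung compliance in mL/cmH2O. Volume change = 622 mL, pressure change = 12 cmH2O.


C = dV / dP
C = 622 / 12
C = 51.83 mL/cmH2O


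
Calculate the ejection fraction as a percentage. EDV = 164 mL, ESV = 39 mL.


SV = EDV - ESV = 164 - 39 = 125 mL
EF = SV/EDV * 100 = 125/164 * 100
EF = 76.22%


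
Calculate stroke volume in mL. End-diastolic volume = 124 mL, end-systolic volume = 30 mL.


SV = EDV - ESV
SV = 124 - 30
SV = 94 mL


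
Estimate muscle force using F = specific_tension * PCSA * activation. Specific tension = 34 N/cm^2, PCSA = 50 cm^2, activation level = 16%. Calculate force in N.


F = sigma * PCSA * activation
F = 34 * 50 * 0.16
F = 272 N


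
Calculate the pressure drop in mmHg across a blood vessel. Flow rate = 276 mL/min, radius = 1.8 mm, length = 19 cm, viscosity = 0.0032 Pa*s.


dP = 8*mu*L*Q / (pi*r^4)
Q = 276 mL/min = 4.6e-06 m^3/s
dP = 678.44 Pa = 678.44 / 133.322 mmHg = 5.089 mmHg


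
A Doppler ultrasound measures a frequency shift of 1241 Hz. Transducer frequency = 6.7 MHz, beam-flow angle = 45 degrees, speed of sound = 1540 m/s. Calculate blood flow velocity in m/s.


v = fd * c / (2 * f0 * cos(theta))
v = 1241 * 1540 / (2 * 6.7000e+06 * cos(45))
v = 0.2017 m/s


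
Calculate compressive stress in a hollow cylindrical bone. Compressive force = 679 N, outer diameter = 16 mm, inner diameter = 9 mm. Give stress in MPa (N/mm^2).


A = pi*(r_o^2 - r_i^2)
r_o = 8 mm, r_i = 4.5 mm
A = 137.445 mm^2
sigma = F/A = 679 / 137.445
sigma = 4.94 MPa


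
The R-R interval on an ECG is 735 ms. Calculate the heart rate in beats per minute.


HR = 60 / RR_interval(s)
RR = 735 ms = 0.735 s
HR = 60 / 0.735 = 81.63 bpm


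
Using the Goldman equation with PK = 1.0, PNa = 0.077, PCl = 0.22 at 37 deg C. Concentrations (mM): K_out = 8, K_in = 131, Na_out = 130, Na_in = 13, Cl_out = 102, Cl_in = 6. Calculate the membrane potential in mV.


Vm = (RT/F)*ln((PK*Ko + PNa*Nao + PCl*Cli)/(PK*Ki + PNa*Nai + PCl*Clo))
Numer = 19.33, Denom = 154.441
Vm = -55.54 mV


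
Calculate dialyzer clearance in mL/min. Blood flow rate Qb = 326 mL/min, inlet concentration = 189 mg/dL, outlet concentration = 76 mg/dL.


K = Qb * (Cb_in - Cb_out) / Cb_in
K = 326 * (189 - 76) / 189
K = 194.9 mL/min


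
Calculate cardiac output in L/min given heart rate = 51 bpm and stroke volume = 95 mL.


CO = HR * SV
CO = 51 * 95 / 1000
CO = 4.845 L/min


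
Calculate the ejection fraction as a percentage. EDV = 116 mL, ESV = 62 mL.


SV = EDV - ESV = 116 - 62 = 54 mL
EF = SV/EDV * 100 = 54/116 * 100
EF = 46.55%


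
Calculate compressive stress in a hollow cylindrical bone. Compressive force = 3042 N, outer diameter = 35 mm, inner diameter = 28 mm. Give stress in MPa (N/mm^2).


A = pi*(r_o^2 - r_i^2)
r_o = 17.5 mm, r_i = 14 mm
A = 346.361 mm^2
sigma = F/A = 3042 / 346.361
sigma = 8.783 MPa


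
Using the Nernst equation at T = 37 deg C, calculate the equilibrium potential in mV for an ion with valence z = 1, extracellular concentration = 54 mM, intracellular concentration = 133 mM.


E = (RT/(zF)) * ln(C_out/C_in)
T = 37 + 273.15 = 310.15 K
E = (8.314 * 310.15 / (1 * 96485)) * ln(54/133)
E = -24.09 mV


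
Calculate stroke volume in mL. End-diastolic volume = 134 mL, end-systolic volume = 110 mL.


SV = EDV - ESV
SV = 134 - 110
SV = 24 mL


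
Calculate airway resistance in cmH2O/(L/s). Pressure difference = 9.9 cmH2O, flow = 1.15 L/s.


R = dP / flow
R = 9.9 / 1.15
R = 8.609 cmH2O/(L/s)


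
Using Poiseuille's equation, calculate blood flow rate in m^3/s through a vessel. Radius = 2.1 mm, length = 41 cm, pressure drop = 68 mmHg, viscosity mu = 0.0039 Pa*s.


Q = pi*r^4*dP / (8*mu*L)
r = 0.0021 m, L = 0.41 m
dP = 68 mmHg = 9065.896 Pa
Q = 4.3301e-05 m^3/s


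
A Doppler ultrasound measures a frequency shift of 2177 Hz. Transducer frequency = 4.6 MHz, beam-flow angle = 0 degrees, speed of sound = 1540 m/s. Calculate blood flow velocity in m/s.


v = fd * c / (2 * f0 * cos(theta))
v = 2177 * 1540 / (2 * 4.6000e+06 * cos(0))
v = 0.3644 m/s


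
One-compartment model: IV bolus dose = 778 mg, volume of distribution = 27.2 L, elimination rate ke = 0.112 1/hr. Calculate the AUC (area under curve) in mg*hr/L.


C0 = Dose/Vd = 778/27.2 = 28.6029 mg/L
AUC = C0/ke = 28.6029/0.112
AUC = 255.4 mg*hr/L


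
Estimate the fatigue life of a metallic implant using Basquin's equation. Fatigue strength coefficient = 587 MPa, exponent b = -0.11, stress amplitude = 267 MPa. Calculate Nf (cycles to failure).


sigma_a = sigma_f' * (2Nf)^b
2Nf = (sigma_a/sigma_f')^(1/b)
2Nf = (267/587)^(1/-0.11)
2Nf = 1288.9735
Nf = 644.5


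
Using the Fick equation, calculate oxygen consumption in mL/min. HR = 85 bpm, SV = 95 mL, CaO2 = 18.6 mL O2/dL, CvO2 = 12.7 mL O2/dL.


CO = HR*SV = 85*95/1000 = 8.075 L/min
a-v O2 diff = 18.6 - 12.7 = 5.9 mL/dL
VO2 = CO * (CaO2-CvO2) * 10 dL/L
VO2 = 8.075 * 5.9 * 10
VO2 = 476.4 mL/min


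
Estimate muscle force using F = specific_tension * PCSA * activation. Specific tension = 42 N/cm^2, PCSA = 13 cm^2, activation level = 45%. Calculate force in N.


F = sigma * PCSA * activation
F = 42 * 13 * 0.45
F = 245.7 N


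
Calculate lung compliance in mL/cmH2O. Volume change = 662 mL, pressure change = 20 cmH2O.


C = dV / dP
C = 662 / 20
C = 33.1 mL/cmH2O


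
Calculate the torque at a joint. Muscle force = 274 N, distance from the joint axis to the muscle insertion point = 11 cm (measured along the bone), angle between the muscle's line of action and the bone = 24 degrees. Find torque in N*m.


Torque = F * d * sin(theta)   (moment arm = d*sin(theta))
d = 11 cm = 0.11 m
Torque = 274 * 0.11 * sin(24)
Torque = 12.26 N*m


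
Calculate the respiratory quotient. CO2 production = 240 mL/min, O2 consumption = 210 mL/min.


RQ = VCO2 / VO2
RQ = 240 / 210
RQ = 1.143


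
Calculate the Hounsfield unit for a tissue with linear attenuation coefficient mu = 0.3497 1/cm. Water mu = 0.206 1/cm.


HU = ((mu_tissue - mu_water) / mu_water) * 1000
HU = ((0.3497 - 0.206) / 0.206) * 1000
HU = 697.6


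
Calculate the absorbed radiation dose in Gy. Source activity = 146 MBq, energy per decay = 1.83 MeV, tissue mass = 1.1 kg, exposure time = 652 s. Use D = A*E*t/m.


A = 146 MBq = 1.4600e+08 Bq
E = 1.83 MeV = 2.93166e-13 J
D = A*E*t/m = 1.4600e+08*2.93166e-13*652/1.1
D = 0.02537 Gy


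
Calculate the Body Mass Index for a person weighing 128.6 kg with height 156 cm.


BMI = weight / height^2
height = 156 cm = 1.56 m
BMI = 128.6 / 1.56^2
BMI = 52.84 kg/m^2


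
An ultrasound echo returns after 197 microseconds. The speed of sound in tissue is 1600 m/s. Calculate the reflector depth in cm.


depth = c * t / 2
t = 197 us = 1.9700e-04 s
depth = 1600 * 1.9700e-04 / 2
depth = 0.1576 m = 15.76 cm


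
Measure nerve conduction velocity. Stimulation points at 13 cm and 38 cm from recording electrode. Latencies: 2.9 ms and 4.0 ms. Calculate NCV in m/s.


Distance = (38 - 13) / 100 = 0.25 m
dt = (4.0 - 2.9) / 1000 = 0.0011 s
NCV = dist / dt = 227.3 m/s


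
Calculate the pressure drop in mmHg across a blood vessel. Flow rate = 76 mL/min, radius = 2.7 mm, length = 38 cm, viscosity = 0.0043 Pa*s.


dP = 8*mu*L*Q / (pi*r^4)
Q = 76 mL/min = 1.26667e-06 m^3/s
dP = 99.1746 Pa = 99.1746 / 133.322 mmHg = 0.7439 mmHg


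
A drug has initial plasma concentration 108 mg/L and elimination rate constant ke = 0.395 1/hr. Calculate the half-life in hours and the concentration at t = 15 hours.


t_half = ln(2) / ke = 0.693147 / 0.395 = 1.755 hr
C(t) = C0 * exp(-ke*t) = 108 * exp(-0.395*15)
C(15) = 0.2886 mg/L


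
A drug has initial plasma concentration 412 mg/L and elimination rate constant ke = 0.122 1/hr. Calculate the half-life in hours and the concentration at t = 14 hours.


t_half = ln(2) / ke = 0.693147 / 0.122 = 5.682 hr
C(t) = C0 * exp(-ke*t) = 412 * exp(-0.122*14)
C(14) = 74.67 mg/L


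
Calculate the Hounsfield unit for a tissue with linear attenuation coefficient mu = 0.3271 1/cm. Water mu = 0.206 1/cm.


HU = ((mu_tissue - mu_water) / mu_water) * 1000
HU = ((0.3271 - 0.206) / 0.206) * 1000
HU = 587.9


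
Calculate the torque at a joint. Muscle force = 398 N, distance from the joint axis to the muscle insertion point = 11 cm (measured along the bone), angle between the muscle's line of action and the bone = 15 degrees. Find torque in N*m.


Torque = F * d * sin(theta)   (moment arm = d*sin(theta))
d = 11 cm = 0.11 m
Torque = 398 * 0.11 * sin(15)
Torque = 11.33 N*m


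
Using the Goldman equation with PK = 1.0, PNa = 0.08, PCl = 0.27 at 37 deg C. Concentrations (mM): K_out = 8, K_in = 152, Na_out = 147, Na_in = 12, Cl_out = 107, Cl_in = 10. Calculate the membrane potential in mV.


Vm = (RT/F)*ln((PK*Ko + PNa*Nao + PCl*Cli)/(PK*Ki + PNa*Nai + PCl*Clo))
Numer = 22.46, Denom = 181.85
Vm = -55.89 mV


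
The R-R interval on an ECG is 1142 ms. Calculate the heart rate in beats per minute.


HR = 60 / RR_interval(s)
RR = 1142 ms = 1.142 s
HR = 60 / 1.142 = 52.54 bpm


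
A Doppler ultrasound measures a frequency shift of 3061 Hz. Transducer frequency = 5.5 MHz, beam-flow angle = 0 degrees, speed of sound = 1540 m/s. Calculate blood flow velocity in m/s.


v = fd * c / (2 * f0 * cos(theta))
v = 3061 * 1540 / (2 * 5.5000e+06 * cos(0))
v = 0.4285 m/s


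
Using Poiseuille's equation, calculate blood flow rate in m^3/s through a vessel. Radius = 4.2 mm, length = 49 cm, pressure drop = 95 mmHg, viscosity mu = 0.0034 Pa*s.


Q = pi*r^4*dP / (8*mu*L)
r = 0.0042 m, L = 0.49 m
dP = 95 mmHg = 12665.59 Pa
Q = 9.2898e-04 m^3/s


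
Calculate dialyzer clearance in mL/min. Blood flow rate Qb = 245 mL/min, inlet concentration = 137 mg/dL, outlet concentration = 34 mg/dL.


K = Qb * (Cb_in - Cb_out) / Cb_in
K = 245 * (137 - 34) / 137
K = 184.2 mL/min


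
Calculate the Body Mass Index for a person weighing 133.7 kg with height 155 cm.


BMI = weight / height^2
height = 155 cm = 1.55 m
BMI = 133.7 / 1.55^2
BMI = 55.65 kg/m^2


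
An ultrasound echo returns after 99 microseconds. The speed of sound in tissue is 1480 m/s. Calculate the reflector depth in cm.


depth = c * t / 2
t = 99 us = 9.9000e-05 s
depth = 1480 * 9.9000e-05 / 2
depth = 0.07326 m = 7.326 cm


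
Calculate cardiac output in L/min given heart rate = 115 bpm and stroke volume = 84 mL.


CO = HR * SV
CO = 115 * 84 / 1000
CO = 9.66 L/min


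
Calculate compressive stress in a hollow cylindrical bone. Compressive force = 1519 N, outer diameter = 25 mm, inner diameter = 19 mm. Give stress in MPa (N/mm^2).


A = pi*(r_o^2 - r_i^2)
r_o = 12.5 mm, r_i = 9.5 mm
A = 207.345 mm^2
sigma = F/A = 1519 / 207.345
sigma = 7.326 MPa


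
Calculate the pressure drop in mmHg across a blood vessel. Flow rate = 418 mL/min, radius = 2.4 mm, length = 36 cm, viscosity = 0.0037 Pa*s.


dP = 8*mu*L*Q / (pi*r^4)
Q = 418 mL/min = 6.96667e-06 m^3/s
dP = 712.237 Pa = 712.237 / 133.322 mmHg = 5.342 mmHg


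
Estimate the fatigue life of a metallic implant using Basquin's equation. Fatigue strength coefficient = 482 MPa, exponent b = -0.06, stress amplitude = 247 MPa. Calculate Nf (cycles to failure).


sigma_a = sigma_f' * (2Nf)^b
2Nf = (sigma_a/sigma_f')^(1/b)
2Nf = (247/482)^(1/-0.06)
2Nf = 69050.7
Nf = 3.453e+04


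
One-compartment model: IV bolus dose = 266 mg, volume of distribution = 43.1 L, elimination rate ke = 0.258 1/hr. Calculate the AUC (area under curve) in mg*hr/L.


C0 = Dose/Vd = 266/43.1 = 6.17169 mg/L
AUC = C0/ke = 6.17169/0.258
AUC = 23.92 mg*hr/L


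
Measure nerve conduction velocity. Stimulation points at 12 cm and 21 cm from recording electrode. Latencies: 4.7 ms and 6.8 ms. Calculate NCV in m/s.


Distance = (21 - 12) / 100 = 0.09 m
dt = (6.8 - 4.7) / 1000 = 0.0021 s
NCV = dist / dt = 42.86 m/s
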